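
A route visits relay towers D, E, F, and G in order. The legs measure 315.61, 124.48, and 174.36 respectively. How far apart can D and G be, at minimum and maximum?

The maximum is all hops collinear in one direction: 315.61 + 124.48 + 174.36 = 614.45.
The longest hop is 315.61; the others sum to 298.84. Folding the others back against it leaves at least 315.61 − 298.84 = 16.77.

16.77 ≤ DG ≤ 614.45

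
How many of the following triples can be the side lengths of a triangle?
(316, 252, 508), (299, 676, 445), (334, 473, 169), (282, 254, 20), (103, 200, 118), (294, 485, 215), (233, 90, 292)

6

(252,316,508): 252+316 > 508 → valid
(299,445,676): 299+445 > 676 → valid
(169,334,473): 169+334 > 473 → valid
(20,254,282): 20+254 ≤ 282 → not valid
(103,118,200): 103+118 > 200 → valid
(215,294,485): 215+294 > 485 → valid
(90,233,292): 90+233 > 292 → valid
6 of the 7 triples form a triangle.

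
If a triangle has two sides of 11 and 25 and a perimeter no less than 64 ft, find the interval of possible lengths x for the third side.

Triangle inequality alone gives 14 < x < 36.
The perimeter condition gives x ≥ 64 − 11 − 25 = 28.
Intersecting the two: 28 ≤ x < 36.

28 ≤ x < 36 ft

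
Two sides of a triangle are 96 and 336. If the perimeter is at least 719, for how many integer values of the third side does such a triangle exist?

Triangle inequality: 240 < x < 432. Perimeter ≥ 719 gives x ≥ 719 − 96 − 336 = 287.
So 287 ≤ x < 432; integers 287 through 431: 145 values.

145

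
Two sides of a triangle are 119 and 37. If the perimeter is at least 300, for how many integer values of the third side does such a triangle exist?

Triangle inequality: 82 < x < 156. Perimeter ≥ 300 gives x ≥ 300 − 119 − 37 = 144.
So 144 ≤ x < 156; integers 144 through 155: 12 values.

12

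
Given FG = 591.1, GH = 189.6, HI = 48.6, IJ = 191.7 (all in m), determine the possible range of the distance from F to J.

161.2 ≤ FJ ≤ 1021.0 m

The maximum is all hops collinear in one direction: 591.1 + 189.6 + 48.6 + 191.7 = 1021.0.
The longest hop is 591.1; the others sum to 429.9. Folding the others back against it leaves at least 591.1 − 429.9 = 161.2.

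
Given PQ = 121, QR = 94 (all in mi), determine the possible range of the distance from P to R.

27 ≤ PR ≤ 215 mi

By the triangle inequality, |121 − 94| ≤ PR ≤ 121 + 94.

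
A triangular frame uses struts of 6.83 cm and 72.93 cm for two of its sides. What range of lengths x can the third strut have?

66.10 < x < 79.76 (cm)

By the triangle inequality, x must be less than 6.83 + 72.93 = 79.76 and greater than |6.83 − 72.93| = 66.10.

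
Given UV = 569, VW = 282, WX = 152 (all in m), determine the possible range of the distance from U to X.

135 ≤ UX ≤ 1003 m

The maximum is all hops collinear in one direction: 569 + 282 + 152 = 1003.
The longest hop is 569; the others sum to 434. Folding the others back against it leaves at least 569 − 434 = 135.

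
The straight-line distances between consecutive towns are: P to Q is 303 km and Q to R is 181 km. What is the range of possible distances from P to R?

By the triangle inequality, |303 − 181| ≤ PR ≤ 303 + 181.

122 ≤ PR ≤ 484 km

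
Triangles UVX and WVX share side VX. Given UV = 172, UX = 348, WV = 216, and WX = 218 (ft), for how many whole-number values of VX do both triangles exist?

From triangle UVX: 176 < VX < 520.
From triangle WVX: 2 < VX < 434.
Intersection: 176 < VX < 434, so integers 177 through 433: 257 values.

257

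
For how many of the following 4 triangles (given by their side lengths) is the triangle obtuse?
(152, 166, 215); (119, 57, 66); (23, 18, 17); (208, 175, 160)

(152,166,215): 152²+166² = 50660 > 46225 = 215² → acute
(119,57,66): 57²+66² = 7605 < 14161 = 119² → obtuse
(23,18,17): 17²+18² = 613 > 529 = 23² → acute
(208,175,160): 160²+175² = 56225 > 43264 = 208² → acute
1 of the 4 is obtuse.

1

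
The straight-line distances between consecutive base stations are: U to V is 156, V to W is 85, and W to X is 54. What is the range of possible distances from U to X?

The maximum is all hops collinear in one direction: 156 + 85 + 54 = 295.
The longest hop is 156; the others sum to 139. Folding the others back against it leaves at least 156 − 139 = 17.

17 ≤ UX ≤ 295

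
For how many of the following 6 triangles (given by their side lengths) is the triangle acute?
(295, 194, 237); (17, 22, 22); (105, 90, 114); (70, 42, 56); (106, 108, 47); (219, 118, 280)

(295,194,237): 194²+237² = 93805 > 87025 = 295² → acute
(17,22,22): 17²+22² = 773 > 484 = 22² → acute
(105,90,114): 90²+105² = 19125 > 12996 = 114² → acute
(70,42,56): 42²+56² = 4900 = 70² → right
(106,108,47): 47²+106² = 13445 > 11664 = 108² → acute
(219,118,280): 118²+219² = 61885 < 78400 = 280² → obtuse
4 of the 6 are acute.

4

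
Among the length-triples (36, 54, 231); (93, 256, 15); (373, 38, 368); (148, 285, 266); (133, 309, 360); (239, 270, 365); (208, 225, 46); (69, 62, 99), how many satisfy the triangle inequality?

(36,54,231): 36+54 ≤ 231 → not valid
(15,93,256): 15+93 ≤ 256 → not valid
(38,368,373): 38+368 > 373 → valid
(148,266,285): 148+266 > 285 → valid
(133,309,360): 133+309 > 360 → valid
(239,270,365): 239+270 > 365 → valid
(46,208,225): 46+208 > 225 → valid
(62,69,99): 62+69 > 99 → valid
6 of the 8 triples form a triangle.

6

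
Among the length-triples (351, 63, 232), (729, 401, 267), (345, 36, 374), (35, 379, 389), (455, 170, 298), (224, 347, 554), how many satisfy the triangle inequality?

4

(63,232,351): 63+232 ≤ 351 → not valid
(267,401,729): 267+401 ≤ 729 → not valid
(36,345,374): 36+345 > 374 → valid
(35,379,389): 35+379 > 389 → valid
(170,298,455): 170+298 > 455 → valid
(224,347,554): 224+347 > 554 → valid
4 of the 6 triples form a triangle.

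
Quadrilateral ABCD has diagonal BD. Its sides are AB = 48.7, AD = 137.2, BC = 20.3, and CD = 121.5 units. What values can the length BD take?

From triangle ABD: |48.7 − 137.2| < BD < 48.7 + 137.2, i.e. 88.5 < BD < 185.9.
From triangle CBD: 101.2 < BD < 141.8.
Both must hold, so BD lies in the intersection.

101.2 < BD < 141.8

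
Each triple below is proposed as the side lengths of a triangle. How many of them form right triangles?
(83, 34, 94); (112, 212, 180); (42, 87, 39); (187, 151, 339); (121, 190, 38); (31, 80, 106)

(83,34,94): 34²+83² = 8045 < 8836 = 94² → obtuse
(112,212,180): 112²+180² = 44944 = 212² → right
(42,87,39): 39+42 ≤ 87, not a triangle
(187,151,339): 151+187 ≤ 339, not a triangle
(121,190,38): 38+121 ≤ 190, not a triangle
(31,80,106): 31²+80² = 7361 < 11236 = 106² → obtuse
1 of the 6 is right.

1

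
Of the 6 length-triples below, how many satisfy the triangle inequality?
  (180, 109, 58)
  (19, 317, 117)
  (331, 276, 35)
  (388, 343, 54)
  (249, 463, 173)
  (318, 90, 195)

1

(58,109,180): 58+109 ≤ 180 → not valid
(19,117,317): 19+117 ≤ 317 → not valid
(35,276,331): 35+276 ≤ 331 → not valid
(54,343,388): 54+343 > 388 → valid
(173,249,463): 173+249 ≤ 463 → not valid
(90,195,318): 90+195 ≤ 318 → not valid
1 of the 6 triples forms a triangle.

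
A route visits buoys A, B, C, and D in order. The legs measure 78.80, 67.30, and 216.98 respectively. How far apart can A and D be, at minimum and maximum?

70.88 ≤ AD ≤ 363.08

The maximum is all hops collinear in one direction: 78.80 + 67.30 + 216.98 = 363.08.
The longest hop is 216.98; the others sum to 146.10. Folding the others back against it leaves at least 216.98 − 146.10 = 70.88.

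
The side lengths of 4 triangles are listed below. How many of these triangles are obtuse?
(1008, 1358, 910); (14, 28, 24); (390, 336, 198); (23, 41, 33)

2

(1008,1358,910): 910²+1008² = 1844164 = 1358² → right
(14,28,24): 14²+24² = 772 < 784 = 28² → obtuse
(390,336,198): 198²+336² = 152100 = 390² → right
(23,41,33): 23²+33² = 1618 < 1681 = 41² → obtuse
2 of the 4 are obtuse.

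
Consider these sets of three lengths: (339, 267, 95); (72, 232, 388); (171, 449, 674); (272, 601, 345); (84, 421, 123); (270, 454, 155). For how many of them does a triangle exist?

2

(95,267,339): 95+267 > 339 → valid
(72,232,388): 72+232 ≤ 388 → not valid
(171,449,674): 171+449 ≤ 674 → not valid
(272,345,601): 272+345 > 601 → valid
(84,123,421): 84+123 ≤ 421 → not valid
(155,270,454): 155+270 ≤ 454 → not valid
2 of the 6 triples form a triangle.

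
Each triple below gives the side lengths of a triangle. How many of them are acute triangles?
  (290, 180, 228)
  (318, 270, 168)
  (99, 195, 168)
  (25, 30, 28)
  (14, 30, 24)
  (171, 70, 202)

2

(290,180,228): 180²+228² = 84384 > 84100 = 290² → acute
(318,270,168): 168²+270² = 101124 = 318² → right
(99,195,168): 99²+168² = 38025 = 195² → right
(25,30,28): 25²+28² = 1409 > 900 = 30² → acute
(14,30,24): 14²+24² = 772 < 900 = 30² → obtuse
(171,70,202): 70²+171² = 34141 < 40804 = 202² → obtuse
2 of the 6 are acute.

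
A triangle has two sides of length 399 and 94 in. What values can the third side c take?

305 < c < 493

By the triangle inequality, c must be less than 399 + 94 = 493 and greater than |399 − 94| = 305.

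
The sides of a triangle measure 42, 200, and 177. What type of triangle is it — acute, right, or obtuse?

Compare the square of the longest side to the sum of squares of the other two: 42² + 177² = 33093 < 40000 = 200².

obtuse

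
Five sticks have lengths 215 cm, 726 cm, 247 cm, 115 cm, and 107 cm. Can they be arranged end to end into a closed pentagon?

For a pentagon, each side must be shorter than the sum of the others.
Here the longest side is 726, but the remaining 4 sides sum to only 684.

No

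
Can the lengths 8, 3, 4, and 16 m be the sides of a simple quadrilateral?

For a quadrilateral, each side must be shorter than the sum of the others.
Here the longest side is 16, but the remaining 3 sides sum to only 15.

No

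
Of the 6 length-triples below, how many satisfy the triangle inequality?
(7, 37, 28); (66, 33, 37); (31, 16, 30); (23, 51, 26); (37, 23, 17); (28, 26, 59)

3

(7,28,37): 7+28 ≤ 37 → not valid
(33,37,66): 33+37 > 66 → valid
(16,30,31): 16+30 > 31 → valid
(23,26,51): 23+26 ≤ 51 → not valid
(17,23,37): 17+23 > 37 → valid
(26,28,59): 26+28 ≤ 59 → not valid
3 of the 6 triples form a triangle.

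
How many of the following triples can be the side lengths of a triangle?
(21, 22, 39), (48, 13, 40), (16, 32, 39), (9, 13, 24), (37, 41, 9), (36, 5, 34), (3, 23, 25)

(21,22,39): 21+22 > 39 → valid
(13,40,48): 13+40 > 48 → valid
(16,32,39): 16+32 > 39 → valid
(9,13,24): 9+13 ≤ 24 → not valid
(9,37,41): 9+37 > 41 → valid
(5,34,36): 5+34 > 36 → valid
(3,23,25): 3+23 > 25 → valid
6 of the 7 triples form a triangle.

6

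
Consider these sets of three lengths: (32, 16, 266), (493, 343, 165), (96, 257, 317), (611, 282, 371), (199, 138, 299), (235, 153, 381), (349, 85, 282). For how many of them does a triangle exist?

(16,32,266): 16+32 ≤ 266 → not valid
(165,343,493): 165+343 > 493 → valid
(96,257,317): 96+257 > 317 → valid
(282,371,611): 282+371 > 611 → valid
(138,199,299): 138+199 > 299 → valid
(153,235,381): 153+235 > 381 → valid
(85,282,349): 85+282 > 349 → valid
6 of the 7 triples form a triangle.

6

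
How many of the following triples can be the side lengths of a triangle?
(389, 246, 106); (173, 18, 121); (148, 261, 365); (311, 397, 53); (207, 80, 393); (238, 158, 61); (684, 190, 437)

1

(106,246,389): 106+246 ≤ 389 → not valid
(18,121,173): 18+121 ≤ 173 → not valid
(148,261,365): 148+261 > 365 → valid
(53,311,397): 53+311 ≤ 397 → not valid
(80,207,393): 80+207 ≤ 393 → not valid
(61,158,238): 61+158 ≤ 238 → not valid
(190,437,684): 190+437 ≤ 684 → not valid
1 of the 7 triples forms a triangle.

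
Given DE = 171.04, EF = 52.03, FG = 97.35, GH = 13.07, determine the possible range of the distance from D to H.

The maximum is all hops collinear in one direction: 171.04 + 52.03 + 97.35 + 13.07 = 333.49.
The longest hop is 171.04; the others sum to 162.45. Folding the others back against it leaves at least 171.04 − 162.45 = 8.59.

8.59 ≤ DH ≤ 333.49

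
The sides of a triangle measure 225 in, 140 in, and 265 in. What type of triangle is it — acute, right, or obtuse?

Compare the square of the longest side to the sum of squares of the other two: 140² + 225² = 70225 = 265².

right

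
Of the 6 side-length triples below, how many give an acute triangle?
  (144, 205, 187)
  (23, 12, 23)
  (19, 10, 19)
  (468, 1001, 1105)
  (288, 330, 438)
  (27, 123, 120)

(144,205,187): 144²+187² = 55705 > 42025 = 205² → acute
(23,12,23): 12²+23² = 673 > 529 = 23² → acute
(19,10,19): 10²+19² = 461 > 361 = 19² → acute
(468,1001,1105): 468²+1001² = 1221025 = 1105² → right
(288,330,438): 288²+330² = 191844 = 438² → right
(27,123,120): 27²+120² = 15129 = 123² → right
3 of the 6 are acute.

3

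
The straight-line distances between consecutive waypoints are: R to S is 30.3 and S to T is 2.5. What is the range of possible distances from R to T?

By the triangle inequality, |30.3 − 2.5| ≤ RT ≤ 30.3 + 2.5.

27.8 ≤ RT ≤ 32.8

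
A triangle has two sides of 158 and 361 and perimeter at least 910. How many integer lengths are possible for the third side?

Triangle inequality: 203 < x < 519. Perimeter ≥ 910 gives x ≥ 910 − 158 − 361 = 391.
So 391 ≤ x < 519; integers 391 through 518: 128 values.

128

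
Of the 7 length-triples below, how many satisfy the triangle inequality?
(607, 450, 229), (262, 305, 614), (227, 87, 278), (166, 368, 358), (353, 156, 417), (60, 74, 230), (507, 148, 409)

5

(229,450,607): 229+450 > 607 → valid
(262,305,614): 262+305 ≤ 614 → not valid
(87,227,278): 87+227 > 278 → valid
(166,358,368): 166+358 > 368 → valid
(156,353,417): 156+353 > 417 → valid
(60,74,230): 60+74 ≤ 230 → not valid
(148,409,507): 148+409 > 507 → valid
5 of the 7 triples form a triangle.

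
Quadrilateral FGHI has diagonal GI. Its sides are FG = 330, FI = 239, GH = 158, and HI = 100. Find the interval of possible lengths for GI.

91 < GI < 258

From triangle FGI: |330 − 239| < GI < 330 + 239, i.e. 91 < GI < 569.
From triangle HGI: 58 < GI < 258.
Both must hold, so GI lies in the intersection.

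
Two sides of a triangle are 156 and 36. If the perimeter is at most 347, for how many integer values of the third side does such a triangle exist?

Triangle inequality: 120 < x < 192. Perimeter ≤ 347 gives x ≤ 347 − 156 − 36 = 155.
So 120 < x ≤ 155; integers 121 through 155: 35 values.

35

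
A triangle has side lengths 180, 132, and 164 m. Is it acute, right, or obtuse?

Compare the square of the longest side to the sum of squares of the other two: 132² + 164² = 44320 > 32400 = 180².

acute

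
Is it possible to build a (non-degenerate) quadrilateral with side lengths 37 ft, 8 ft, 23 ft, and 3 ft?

No

For a quadrilateral, each side must be shorter than the sum of the others.
Here the longest side is 37, but the remaining 3 sides sum to only 34.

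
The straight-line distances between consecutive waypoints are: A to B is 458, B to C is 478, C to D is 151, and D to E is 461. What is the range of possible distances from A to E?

The maximum is all hops collinear in one direction: 458 + 478 + 151 + 461 = 1548.
The longest hop is 478; the others sum to 1070. Since 478 ≤ 1070, the path can fold back on itself completely, so the minimum distance is 0.

0 ≤ AE ≤ 1548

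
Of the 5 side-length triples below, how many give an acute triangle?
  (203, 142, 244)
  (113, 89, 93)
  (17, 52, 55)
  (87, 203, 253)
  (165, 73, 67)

(203,142,244): 142²+203² = 61373 > 59536 = 244² → acute
(113,89,93): 89²+93² = 16570 > 12769 = 113² → acute
(17,52,55): 17²+52² = 2993 < 3025 = 55² → obtuse
(87,203,253): 87²+203² = 48778 < 64009 = 253² → obtuse
(165,73,67): 67+73 ≤ 165, not a triangle
2 of the 5 are acute.

2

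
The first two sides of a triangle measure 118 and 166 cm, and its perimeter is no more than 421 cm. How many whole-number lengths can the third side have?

89

Triangle inequality: 48 < x < 284. Perimeter ≤ 421 gives x ≤ 421 − 118 − 166 = 137.
So 48 < x ≤ 137; integers 49 through 137: 89 values.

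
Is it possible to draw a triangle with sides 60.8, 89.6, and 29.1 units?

The longest side is 89.6, and the other two sum to 89.9.
Since 89.9 > 89.6, the triangle inequality holds.

Yes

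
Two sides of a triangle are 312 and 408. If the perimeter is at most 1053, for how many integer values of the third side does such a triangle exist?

Triangle inequality: 96 < x < 720. Perimeter ≤ 1053 gives x ≤ 1053 − 312 − 408 = 333.
So 96 < x ≤ 333; integers 97 through 333: 237 values.

237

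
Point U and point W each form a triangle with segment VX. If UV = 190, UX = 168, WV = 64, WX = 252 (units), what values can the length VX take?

188 < VX < 316

From triangle UVX: |190 − 168| < VX < 190 + 168, i.e. 22 < VX < 358.
From triangle WVX: 188 < VX < 316.
Both must hold, so VX lies in the intersection.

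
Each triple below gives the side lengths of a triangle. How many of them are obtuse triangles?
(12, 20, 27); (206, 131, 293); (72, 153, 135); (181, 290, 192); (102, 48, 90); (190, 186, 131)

3

(12,20,27): 12²+20² = 544 < 729 = 27² → obtuse
(206,131,293): 131²+206² = 59597 < 85849 = 293² → obtuse
(72,153,135): 72²+135² = 23409 = 153² → right
(181,290,192): 181²+192² = 69625 < 84100 = 290² → obtuse
(102,48,90): 48²+90² = 10404 = 102² → right
(190,186,131): 131²+186² = 51757 > 36100 = 190² → acute
3 of the 6 are obtuse.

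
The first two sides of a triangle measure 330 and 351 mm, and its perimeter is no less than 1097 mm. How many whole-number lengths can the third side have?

265

Triangle inequality: 21 < x < 681. Perimeter ≥ 1097 gives x ≥ 1097 − 330 − 351 = 416.
So 416 ≤ x < 681; integers 416 through 680: 265 values.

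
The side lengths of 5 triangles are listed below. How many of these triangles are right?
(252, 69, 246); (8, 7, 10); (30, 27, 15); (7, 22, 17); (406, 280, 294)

(252,69,246): 69²+246² = 65277 > 63504 = 252² → acute
(8,7,10): 7²+8² = 113 > 100 = 10² → acute
(30,27,15): 15²+27² = 954 > 900 = 30² → acute
(7,22,17): 7²+17² = 338 < 484 = 22² → obtuse
(406,280,294): 280²+294² = 164836 = 406² → right
1 of the 5 is right.

1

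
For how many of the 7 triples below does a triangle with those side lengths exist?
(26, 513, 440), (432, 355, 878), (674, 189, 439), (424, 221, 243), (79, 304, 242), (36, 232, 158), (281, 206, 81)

(26,440,513): 26+440 ≤ 513 → not valid
(355,432,878): 355+432 ≤ 878 → not valid
(189,439,674): 189+439 ≤ 674 → not valid
(221,243,424): 221+243 > 424 → valid
(79,242,304): 79+242 > 304 → valid
(36,158,232): 36+158 ≤ 232 → not valid
(81,206,281): 81+206 > 281 → valid
3 of the 7 triples form a triangle.

3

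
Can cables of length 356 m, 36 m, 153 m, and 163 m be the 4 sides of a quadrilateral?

For a quadrilateral, each side must be shorter than the sum of the others.
Here the longest side is 356, but the remaining 3 sides sum to only 352.

No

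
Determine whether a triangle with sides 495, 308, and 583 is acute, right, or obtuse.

right

Compare the square of the longest side to the sum of squares of the other two: 308² + 495² = 339889 = 583².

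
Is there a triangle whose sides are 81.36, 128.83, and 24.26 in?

No

The longest side is 128.83, but the other two sum to only 105.62.
105.62 < 128.83, so the triangle inequality fails.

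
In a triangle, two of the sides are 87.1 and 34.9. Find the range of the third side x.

52.2 < x < 122.0

By the triangle inequality, x must be less than 87.1 + 34.9 = 122.0 and greater than |87.1 − 34.9| = 52.2.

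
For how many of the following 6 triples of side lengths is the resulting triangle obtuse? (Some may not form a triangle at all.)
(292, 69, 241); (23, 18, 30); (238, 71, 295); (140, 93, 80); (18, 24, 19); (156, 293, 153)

5

(292,69,241): 69²+241² = 62842 < 85264 = 292² → obtuse
(23,18,30): 18²+23² = 853 < 900 = 30² → obtuse
(238,71,295): 71²+238² = 61685 < 87025 = 295² → obtuse
(140,93,80): 80²+93² = 15049 < 19600 = 140² → obtuse
(18,24,19): 18²+19² = 685 > 576 = 24² → acute
(156,293,153): 153²+156² = 47745 < 85849 = 293² → obtuse
5 of the 6 are obtuse.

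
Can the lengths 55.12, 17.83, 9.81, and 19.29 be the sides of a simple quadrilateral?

No

For a quadrilateral, each side must be shorter than the sum of the others.
Here the longest side is 55.12, but the remaining 3 sides sum to only 46.93.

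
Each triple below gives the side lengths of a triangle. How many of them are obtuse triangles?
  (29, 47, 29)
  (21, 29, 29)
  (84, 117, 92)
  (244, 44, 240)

(29,47,29): 29²+29² = 1682 < 2209 = 47² → obtuse
(21,29,29): 21²+29² = 1282 > 841 = 29² → acute
(84,117,92): 84²+92² = 15520 > 13689 = 117² → acute
(244,44,240): 44²+240² = 59536 = 244² → right
1 of the 4 is obtuse.

1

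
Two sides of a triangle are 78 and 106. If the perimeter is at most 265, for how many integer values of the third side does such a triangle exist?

Triangle inequality: 28 < x < 184. Perimeter ≤ 265 gives x ≤ 265 − 78 − 106 = 81.
So 28 < x ≤ 81; integers 29 through 81: 53 values.

53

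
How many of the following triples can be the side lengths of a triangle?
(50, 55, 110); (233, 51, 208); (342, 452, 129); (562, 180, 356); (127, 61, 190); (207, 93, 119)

3

(50,55,110): 50+55 ≤ 110 → not valid
(51,208,233): 51+208 > 233 → valid
(129,342,452): 129+342 > 452 → valid
(180,356,562): 180+356 ≤ 562 → not valid
(61,127,190): 61+127 ≤ 190 → not valid
(93,119,207): 93+119 > 207 → valid
3 of the 6 triples form a triangle.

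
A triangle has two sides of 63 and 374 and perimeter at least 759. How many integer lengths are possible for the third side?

Triangle inequality: 311 < x < 437. Perimeter ≥ 759 gives x ≥ 759 − 63 − 374 = 322.
So 322 ≤ x < 437; integers 322 through 436: 115 values.

115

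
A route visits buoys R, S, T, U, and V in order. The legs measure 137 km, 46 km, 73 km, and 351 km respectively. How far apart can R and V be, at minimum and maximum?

95 ≤ RV ≤ 607 km

The maximum is all hops collinear in one direction: 137 + 46 + 73 + 351 = 607.
The longest hop is 351; the others sum to 256. Folding the others back against it leaves at least 351 − 256 = 95.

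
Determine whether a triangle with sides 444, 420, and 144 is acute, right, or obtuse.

Compare the square of the longest side to the sum of squares of the other two: 144² + 420² = 197136 = 444².

right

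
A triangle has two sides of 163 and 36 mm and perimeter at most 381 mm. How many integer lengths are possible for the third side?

Triangle inequality: 127 < x < 199. Perimeter ≤ 381 gives x ≤ 381 − 163 − 36 = 182.
So 127 < x ≤ 182; integers 128 through 182: 55 values.

55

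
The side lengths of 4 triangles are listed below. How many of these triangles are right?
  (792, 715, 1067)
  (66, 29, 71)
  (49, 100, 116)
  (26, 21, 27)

1

(792,715,1067): 715²+792² = 1138489 = 1067² → right
(66,29,71): 29²+66² = 5197 > 5041 = 71² → acute
(49,100,116): 49²+100² = 12401 < 13456 = 116² → obtuse
(26,21,27): 21²+26² = 1117 > 729 = 27² → acute
1 of the 4 is right.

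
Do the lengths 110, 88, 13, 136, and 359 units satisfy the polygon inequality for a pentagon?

No

For a pentagon, each side must be shorter than the sum of the others.
Here the longest side is 359, but the remaining 4 sides sum to only 347.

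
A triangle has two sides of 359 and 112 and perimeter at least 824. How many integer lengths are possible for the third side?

Triangle inequality: 247 < x < 471. Perimeter ≥ 824 gives x ≥ 824 − 359 − 112 = 353.
So 353 ≤ x < 471; integers 353 through 470: 118 values.

118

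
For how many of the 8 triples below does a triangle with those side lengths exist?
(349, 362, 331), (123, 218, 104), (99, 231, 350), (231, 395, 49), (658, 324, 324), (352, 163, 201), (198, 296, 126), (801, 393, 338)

4

(331,349,362): 331+349 > 362 → valid
(104,123,218): 104+123 > 218 → valid
(99,231,350): 99+231 ≤ 350 → not valid
(49,231,395): 49+231 ≤ 395 → not valid
(324,324,658): 324+324 ≤ 658 → not valid
(163,201,352): 163+201 > 352 → valid
(126,198,296): 126+198 > 296 → valid
(338,393,801): 338+393 ≤ 801 → not valid
4 of the 8 triples form a triangle.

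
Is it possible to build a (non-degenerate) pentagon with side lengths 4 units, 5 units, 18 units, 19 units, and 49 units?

No

For a pentagon, each side must be shorter than the sum of the others.
Here the longest side is 49, but the remaining 4 sides sum to only 46.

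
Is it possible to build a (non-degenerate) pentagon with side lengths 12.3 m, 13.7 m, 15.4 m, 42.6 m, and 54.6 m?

Yes

A pentagon exists iff every side is shorter than the sum of the others — equivalently, the longest side is less than the sum of the rest.
Longest side 54.6 < 84.0 (sum of the remaining 4), so yes.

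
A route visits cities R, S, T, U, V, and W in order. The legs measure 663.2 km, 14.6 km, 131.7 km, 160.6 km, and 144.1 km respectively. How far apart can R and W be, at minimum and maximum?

212.2 ≤ RW ≤ 1114.2 km

The maximum is all hops collinear in one direction: 663.2 + 14.6 + 131.7 + 160.6 + 144.1 = 1114.2.
The longest hop is 663.2; the others sum to 451.0. Folding the others back against it leaves at least 663.2 − 451.0 = 212.2.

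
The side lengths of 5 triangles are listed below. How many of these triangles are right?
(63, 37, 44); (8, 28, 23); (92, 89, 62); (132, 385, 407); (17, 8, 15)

2

(63,37,44): 37²+44² = 3305 < 3969 = 63² → obtuse
(8,28,23): 8²+23² = 593 < 784 = 28² → obtuse
(92,89,62): 62²+89² = 11765 > 8464 = 92² → acute
(132,385,407): 132²+385² = 165649 = 407² → right
(17,8,15): 8²+15² = 289 = 17² → right
2 of the 5 are right.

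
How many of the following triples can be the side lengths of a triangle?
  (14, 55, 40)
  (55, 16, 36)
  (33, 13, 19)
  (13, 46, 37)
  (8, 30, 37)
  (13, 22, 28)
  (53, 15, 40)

(14,40,55): 14+40 ≤ 55 → not valid
(16,36,55): 16+36 ≤ 55 → not valid
(13,19,33): 13+19 ≤ 33 → not valid
(13,37,46): 13+37 > 46 → valid
(8,30,37): 8+30 > 37 → valid
(13,22,28): 13+22 > 28 → valid
(15,40,53): 15+40 > 53 → valid
4 of the 7 triples form a triangle.

4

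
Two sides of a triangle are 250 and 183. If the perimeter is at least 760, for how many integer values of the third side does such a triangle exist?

Triangle inequality: 67 < x < 433. Perimeter ≥ 760 gives x ≥ 760 − 250 − 183 = 327.
So 327 ≤ x < 433; integers 327 through 432: 106 values.

106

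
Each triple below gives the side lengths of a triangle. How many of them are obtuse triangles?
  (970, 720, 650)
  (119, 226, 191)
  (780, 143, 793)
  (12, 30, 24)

(970,720,650): 650²+720² = 940900 = 970² → right
(119,226,191): 119²+191² = 50642 < 51076 = 226² → obtuse
(780,143,793): 143²+780² = 628849 = 793² → right
(12,30,24): 12²+24² = 720 < 900 = 30² → obtuse
2 of the 4 are obtuse.

2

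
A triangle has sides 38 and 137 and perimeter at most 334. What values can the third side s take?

99 < s ≤ 159

Triangle inequality alone gives 99 < s < 175.
The perimeter condition gives s ≤ 334 − 38 − 137 = 159.
Intersecting the two: 99 < s ≤ 159.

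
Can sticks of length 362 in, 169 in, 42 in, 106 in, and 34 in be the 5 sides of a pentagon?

For a pentagon, each side must be shorter than the sum of the others.
Here the longest side is 362, but the remaining 4 sides sum to only 351.

No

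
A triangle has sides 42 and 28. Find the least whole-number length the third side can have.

15

The third side must be strictly greater than |42 − 28| = 14.
The smallest integer above 14 is 15.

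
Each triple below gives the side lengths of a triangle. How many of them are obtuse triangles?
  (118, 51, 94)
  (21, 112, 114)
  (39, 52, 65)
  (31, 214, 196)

(118,51,94): 51²+94² = 11437 < 13924 = 118² → obtuse
(21,112,114): 21²+112² = 12985 < 12996 = 114² → obtuse
(39,52,65): 39²+52² = 4225 = 65² → right
(31,214,196): 31²+196² = 39377 < 45796 = 214² → obtuse
3 of the 4 are obtuse.

3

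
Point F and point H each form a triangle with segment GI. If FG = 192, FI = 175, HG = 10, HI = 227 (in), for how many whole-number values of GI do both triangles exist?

19

From triangle FGI: 17 < GI < 367.
From triangle HGI: 217 < GI < 237.
Intersection: 217 < GI < 237, so integers 218 through 236: 19 values.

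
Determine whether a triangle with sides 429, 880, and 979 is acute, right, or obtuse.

right

Compare the square of the longest side to the sum of squares of the other two: 429² + 880² = 958441 = 979².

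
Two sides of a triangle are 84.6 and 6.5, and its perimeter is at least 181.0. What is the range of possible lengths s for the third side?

Triangle inequality alone gives 78.1 < s < 91.1.
The perimeter condition gives s ≥ 181.0 − 84.6 − 6.5 = 89.9.
Intersecting the two: 89.9 ≤ s < 91.1.

89.9 ≤ s < 91.1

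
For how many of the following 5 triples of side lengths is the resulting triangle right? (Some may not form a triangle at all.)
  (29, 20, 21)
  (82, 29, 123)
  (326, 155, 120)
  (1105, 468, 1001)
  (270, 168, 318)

3

(29,20,21): 20²+21² = 841 = 29² → right
(82,29,123): 29+82 ≤ 123, not a triangle
(326,155,120): 120+155 ≤ 326, not a triangle
(1105,468,1001): 468²+1001² = 1221025 = 1105² → right
(270,168,318): 168²+270² = 101124 = 318² → right
3 of the 5 are right.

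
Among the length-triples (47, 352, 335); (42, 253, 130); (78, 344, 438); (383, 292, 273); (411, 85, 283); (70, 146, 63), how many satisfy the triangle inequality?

(47,335,352): 47+335 > 352 → valid
(42,130,253): 42+130 ≤ 253 → not valid
(78,344,438): 78+344 ≤ 438 → not valid
(273,292,383): 273+292 > 383 → valid
(85,283,411): 85+283 ≤ 411 → not valid
(63,70,146): 63+70 ≤ 146 → not valid
2 of the 6 triples form a triangle.

2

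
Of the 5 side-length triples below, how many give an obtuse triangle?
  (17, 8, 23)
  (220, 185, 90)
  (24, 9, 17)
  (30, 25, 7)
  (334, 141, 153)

4

(17,8,23): 8²+17² = 353 < 529 = 23² → obtuse
(220,185,90): 90²+185² = 42325 < 48400 = 220² → obtuse
(24,9,17): 9²+17² = 370 < 576 = 24² → obtuse
(30,25,7): 7²+25² = 674 < 900 = 30² → obtuse
(334,141,153): 141+153 ≤ 334, not a triangle
4 of the 5 are obtuse.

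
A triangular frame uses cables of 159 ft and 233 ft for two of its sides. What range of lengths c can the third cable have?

By the triangle inequality, c must be less than 159 + 233 = 392 and greater than |159 − 233| = 74.

74 < c < 392 (ft)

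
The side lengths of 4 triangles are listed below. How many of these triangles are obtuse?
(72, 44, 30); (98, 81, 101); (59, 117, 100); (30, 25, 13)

3

(72,44,30): 30²+44² = 2836 < 5184 = 72² → obtuse
(98,81,101): 81²+98² = 16165 > 10201 = 101² → acute
(59,117,100): 59²+100² = 13481 < 13689 = 117² → obtuse
(30,25,13): 13²+25² = 794 < 900 = 30² → obtuse
3 of the 4 are obtuse.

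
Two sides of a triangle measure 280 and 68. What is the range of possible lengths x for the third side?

By the triangle inequality, x must be less than 280 + 68 = 348 and greater than |280 − 68| = 212.

212 < x < 348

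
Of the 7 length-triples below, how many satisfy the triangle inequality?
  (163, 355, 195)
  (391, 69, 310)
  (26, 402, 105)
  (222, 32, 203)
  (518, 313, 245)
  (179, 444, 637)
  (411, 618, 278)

(163,195,355): 163+195 > 355 → valid
(69,310,391): 69+310 ≤ 391 → not valid
(26,105,402): 26+105 ≤ 402 → not valid
(32,203,222): 32+203 > 222 → valid
(245,313,518): 245+313 > 518 → valid
(179,444,637): 179+444 ≤ 637 → not valid
(278,411,618): 278+411 > 618 → valid
4 of the 7 triples form a triangle.

4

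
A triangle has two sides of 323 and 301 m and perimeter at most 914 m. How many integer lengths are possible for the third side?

Triangle inequality: 22 < x < 624. Perimeter ≤ 914 gives x ≤ 914 − 323 − 301 = 290.
So 22 < x ≤ 290; integers 23 through 290: 268 values.

268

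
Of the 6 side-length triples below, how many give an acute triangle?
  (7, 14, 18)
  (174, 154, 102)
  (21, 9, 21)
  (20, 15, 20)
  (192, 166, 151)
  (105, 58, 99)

(7,14,18): 7²+14² = 245 < 324 = 18² → obtuse
(174,154,102): 102²+154² = 34120 > 30276 = 174² → acute
(21,9,21): 9²+21² = 522 > 441 = 21² → acute
(20,15,20): 15²+20² = 625 > 400 = 20² → acute
(192,166,151): 151²+166² = 50357 > 36864 = 192² → acute
(105,58,99): 58²+99² = 13165 > 11025 = 105² → acute
5 of the 6 are acute.

5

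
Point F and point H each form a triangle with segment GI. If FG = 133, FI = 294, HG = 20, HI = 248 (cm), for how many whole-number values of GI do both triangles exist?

39

From triangle FGI: 161 < GI < 427.
From triangle HGI: 228 < GI < 268.
Intersection: 228 < GI < 268, so integers 229 through 267: 39 values.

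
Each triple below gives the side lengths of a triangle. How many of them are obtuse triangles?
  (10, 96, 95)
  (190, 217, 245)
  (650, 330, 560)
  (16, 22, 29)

(10,96,95): 10²+95² = 9125 < 9216 = 96² → obtuse
(190,217,245): 190²+217² = 83189 > 60025 = 245² → acute
(650,330,560): 330²+560² = 422500 = 650² → right
(16,22,29): 16²+22² = 740 < 841 = 29² → obtuse
2 of the 4 are obtuse.

2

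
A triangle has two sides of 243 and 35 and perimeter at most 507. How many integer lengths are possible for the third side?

Triangle inequality: 208 < x < 278. Perimeter ≤ 507 gives x ≤ 507 − 243 − 35 = 229.
So 208 < x ≤ 229; integers 209 through 229: 21 values.

21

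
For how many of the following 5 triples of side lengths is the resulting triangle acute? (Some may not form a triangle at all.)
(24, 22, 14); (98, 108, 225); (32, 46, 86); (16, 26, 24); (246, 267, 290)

(24,22,14): 14²+22² = 680 > 576 = 24² → acute
(98,108,225): 98+108 ≤ 225, not a triangle
(32,46,86): 32+46 ≤ 86, not a triangle
(16,26,24): 16²+24² = 832 > 676 = 26² → acute
(246,267,290): 246²+267² = 131805 > 84100 = 290² → acute
3 of the 5 are acute.

3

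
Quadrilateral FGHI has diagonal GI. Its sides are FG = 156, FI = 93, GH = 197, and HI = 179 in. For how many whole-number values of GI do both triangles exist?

185

From triangle FGI: 63 < GI < 249.
From triangle HGI: 18 < GI < 376.
Intersection: 63 < GI < 249, so integers 64 through 248: 185 values.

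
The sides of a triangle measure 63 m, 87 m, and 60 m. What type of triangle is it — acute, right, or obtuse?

right

Compare the square of the longest side to the sum of squares of the other two: 60² + 63² = 7569 = 87².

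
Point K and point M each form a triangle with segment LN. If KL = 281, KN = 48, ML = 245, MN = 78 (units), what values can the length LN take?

From triangle KLN: |281 − 48| < LN < 281 + 48, i.e. 233 < LN < 329.
From triangle MLN: 167 < LN < 323.
Both must hold, so LN lies in the intersection.

233 < LN < 323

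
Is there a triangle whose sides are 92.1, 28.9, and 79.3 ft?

The longest side is 92.1, and the other two sum to 108.2.
Since 108.2 > 92.1, the triangle inequality holds.

Yes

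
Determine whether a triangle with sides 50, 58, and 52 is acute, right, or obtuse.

acute

Compare the square of the longest side to the sum of squares of the other two: 50² + 52² = 5204 > 3364 = 58².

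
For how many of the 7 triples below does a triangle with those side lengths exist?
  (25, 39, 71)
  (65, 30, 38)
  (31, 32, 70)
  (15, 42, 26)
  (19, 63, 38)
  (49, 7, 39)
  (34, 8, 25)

(25,39,71): 25+39 ≤ 71 → not valid
(30,38,65): 30+38 > 65 → valid
(31,32,70): 31+32 ≤ 70 → not valid
(15,26,42): 15+26 ≤ 42 → not valid
(19,38,63): 19+38 ≤ 63 → not valid
(7,39,49): 7+39 ≤ 49 → not valid
(8,25,34): 8+25 ≤ 34 → not valid
1 of the 7 triples forms a triangle.

1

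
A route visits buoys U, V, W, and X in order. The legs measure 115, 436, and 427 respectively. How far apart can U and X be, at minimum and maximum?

0 ≤ UX ≤ 978

The maximum is all hops collinear in one direction: 115 + 436 + 427 = 978.
The longest hop is 436; the others sum to 542. Since 436 ≤ 542, the path can fold back on itself completely, so the minimum distance is 0.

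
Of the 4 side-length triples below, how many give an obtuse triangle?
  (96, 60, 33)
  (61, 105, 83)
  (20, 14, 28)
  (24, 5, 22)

3

(96,60,33): 33+60 ≤ 96, not a triangle
(61,105,83): 61²+83² = 10610 < 11025 = 105² → obtuse
(20,14,28): 14²+20² = 596 < 784 = 28² → obtuse
(24,5,22): 5²+22² = 509 < 576 = 24² → obtuse
3 of the 4 are obtuse.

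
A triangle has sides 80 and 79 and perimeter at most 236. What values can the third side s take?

Triangle inequality alone gives 1 < s < 159.
The perimeter condition gives s ≤ 236 − 80 − 79 = 77.
Intersecting the two: 1 < s ≤ 77.

1 < s ≤ 77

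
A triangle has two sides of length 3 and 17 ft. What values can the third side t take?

By the triangle inequality, t must be less than 3 + 17 = 20 and greater than |3 − 17| = 14.

14 < t < 20 (ft)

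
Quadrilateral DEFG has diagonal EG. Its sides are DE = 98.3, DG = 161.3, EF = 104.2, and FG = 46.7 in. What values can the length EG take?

63.0 < EG < 150.9

From triangle DEG: |98.3 − 161.3| < EG < 98.3 + 161.3, i.e. 63.0 < EG < 259.6.
From triangle FEG: 57.5 < EG < 150.9.
Both must hold, so EG lies in the intersection.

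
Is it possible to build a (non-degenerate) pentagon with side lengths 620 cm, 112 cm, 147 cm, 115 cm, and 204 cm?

For a pentagon, each side must be shorter than the sum of the others.
Here the longest side is 620, but the remaining 4 sides sum to only 578.

No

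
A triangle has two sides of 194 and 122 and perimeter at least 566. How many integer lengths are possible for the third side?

Triangle inequality: 72 < x < 316. Perimeter ≥ 566 gives x ≥ 566 − 194 − 122 = 250.
So 250 ≤ x < 316; integers 250 through 315: 66 values.

66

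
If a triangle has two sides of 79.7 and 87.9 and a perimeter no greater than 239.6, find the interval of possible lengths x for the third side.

8.2 < x ≤ 72.0

Triangle inequality alone gives 8.2 < x < 167.6.
The perimeter condition gives x ≤ 239.6 − 79.7 − 87.9 = 72.0.
Intersecting the two: 8.2 < x ≤ 72.0.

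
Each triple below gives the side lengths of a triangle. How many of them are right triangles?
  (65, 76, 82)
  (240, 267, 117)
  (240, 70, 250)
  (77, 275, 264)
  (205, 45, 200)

4

(65,76,82): 65²+76² = 10001 > 6724 = 82² → acute
(240,267,117): 117²+240² = 71289 = 267² → right
(240,70,250): 70²+240² = 62500 = 250² → right
(77,275,264): 77²+264² = 75625 = 275² → right
(205,45,200): 45²+200² = 42025 = 205² → right
4 of the 5 are right.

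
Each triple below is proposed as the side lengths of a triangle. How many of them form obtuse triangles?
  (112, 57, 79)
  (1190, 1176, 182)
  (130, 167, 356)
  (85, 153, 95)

(112,57,79): 57²+79² = 9490 < 12544 = 112² → obtuse
(1190,1176,182): 182²+1176² = 1416100 = 1190² → right
(130,167,356): 130+167 ≤ 356, not a triangle
(85,153,95): 85²+95² = 16250 < 23409 = 153² → obtuse
2 of the 4 are obtuse.

2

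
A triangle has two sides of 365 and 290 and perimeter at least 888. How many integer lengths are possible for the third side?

Triangle inequality: 75 < x < 655. Perimeter ≥ 888 gives x ≥ 888 − 365 − 290 = 233.
So 233 ≤ x < 655; integers 233 through 654: 422 values.

422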